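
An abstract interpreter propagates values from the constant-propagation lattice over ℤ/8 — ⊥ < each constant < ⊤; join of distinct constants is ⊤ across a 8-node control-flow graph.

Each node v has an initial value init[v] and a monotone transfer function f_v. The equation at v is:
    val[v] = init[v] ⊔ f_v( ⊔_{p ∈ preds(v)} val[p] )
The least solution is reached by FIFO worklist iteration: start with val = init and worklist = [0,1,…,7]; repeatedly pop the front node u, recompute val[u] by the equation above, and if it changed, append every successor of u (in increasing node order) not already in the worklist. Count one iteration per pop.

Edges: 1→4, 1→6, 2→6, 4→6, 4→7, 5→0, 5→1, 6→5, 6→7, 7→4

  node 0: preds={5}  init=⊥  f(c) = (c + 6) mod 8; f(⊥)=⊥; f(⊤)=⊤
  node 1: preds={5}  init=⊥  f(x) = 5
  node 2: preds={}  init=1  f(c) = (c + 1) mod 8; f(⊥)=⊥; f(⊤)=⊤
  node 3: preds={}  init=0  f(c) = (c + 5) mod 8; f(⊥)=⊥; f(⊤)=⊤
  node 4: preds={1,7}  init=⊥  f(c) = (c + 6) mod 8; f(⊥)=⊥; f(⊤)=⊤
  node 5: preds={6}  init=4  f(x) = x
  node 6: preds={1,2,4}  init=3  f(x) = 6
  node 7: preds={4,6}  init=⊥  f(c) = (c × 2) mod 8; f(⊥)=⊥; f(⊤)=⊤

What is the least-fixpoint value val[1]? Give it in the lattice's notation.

Iteration log — 14 steps:
  step 1. node 0  ⊔preds=4  new=2  old=⊥  +wl: 
  step 2. node 1  ⊔preds=4  new=5  old=⊥  +wl: 
  step 3. node 2  ⊔preds=⊥  new=1  stable
  step 4. node 3  ⊔preds=⊥  new=0  stable
  step 5. node 4  ⊔preds=5  new=3  old=⊥  +wl: 
  step 6. node 5  ⊔preds=3  new=⊤  old=4  +wl: 0,1
  step 7. node 6  ⊔preds=⊤  new=⊤  old=3  +wl: 5
  step 8. node 7  ⊔preds=⊤  new=⊤  old=⊥  +wl: 4
  step 9. node 0  ⊔preds=⊤  new=⊤  old=2  +wl: 
  step 10. node 1  ⊔preds=⊤  new=5  stable
  step 11. node 5  ⊔preds=⊤  new=⊤  stable
  step 12. node 4  ⊔preds=⊤  new=⊤  old=3  +wl: 6,7
  step 13. node 6  ⊔preds=⊤  new=⊤  stable
  step 14. node 7  ⊔preds=⊤  new=⊤  stable

Least fixpoint reached:
  node 0: ⊤
  node 1: 5
  node 2: 1
  node 3: 0
  node 4: ⊤
  node 5: ⊤
  node 6: ⊤
  node 7: ⊤

5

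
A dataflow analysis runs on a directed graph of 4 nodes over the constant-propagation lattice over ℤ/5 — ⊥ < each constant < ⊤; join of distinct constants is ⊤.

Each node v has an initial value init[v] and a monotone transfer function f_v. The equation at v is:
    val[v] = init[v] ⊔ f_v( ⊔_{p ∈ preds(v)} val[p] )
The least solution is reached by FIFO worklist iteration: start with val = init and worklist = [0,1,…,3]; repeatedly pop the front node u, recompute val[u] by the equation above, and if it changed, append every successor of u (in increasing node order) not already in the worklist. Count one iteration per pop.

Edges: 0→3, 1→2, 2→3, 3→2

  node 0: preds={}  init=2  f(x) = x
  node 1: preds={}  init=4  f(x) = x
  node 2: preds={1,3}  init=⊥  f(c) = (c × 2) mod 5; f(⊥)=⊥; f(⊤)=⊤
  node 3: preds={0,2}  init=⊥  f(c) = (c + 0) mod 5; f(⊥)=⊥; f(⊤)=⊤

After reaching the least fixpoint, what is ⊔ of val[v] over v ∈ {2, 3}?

⊤

Worklist (6 pops):
  #1 pop 0: in=⊥ → 2 (no change)
  #2 pop 1: in=⊥ → 4 (no change)
  #3 pop 2: in=4 → 3 (was ⊥); enqueue []
  #4 pop 3: in=⊤ → ⊤ (was ⊥); enqueue [2]
  #5 pop 2: in=⊤ → ⊤ (was 3); enqueue [3]
  #6 pop 3: in=⊤ → ⊤ (no change)

Fixpoint:
  val[0] = 2
  val[1] = 4
  val[2] = ⊤
  val[3] = ⊤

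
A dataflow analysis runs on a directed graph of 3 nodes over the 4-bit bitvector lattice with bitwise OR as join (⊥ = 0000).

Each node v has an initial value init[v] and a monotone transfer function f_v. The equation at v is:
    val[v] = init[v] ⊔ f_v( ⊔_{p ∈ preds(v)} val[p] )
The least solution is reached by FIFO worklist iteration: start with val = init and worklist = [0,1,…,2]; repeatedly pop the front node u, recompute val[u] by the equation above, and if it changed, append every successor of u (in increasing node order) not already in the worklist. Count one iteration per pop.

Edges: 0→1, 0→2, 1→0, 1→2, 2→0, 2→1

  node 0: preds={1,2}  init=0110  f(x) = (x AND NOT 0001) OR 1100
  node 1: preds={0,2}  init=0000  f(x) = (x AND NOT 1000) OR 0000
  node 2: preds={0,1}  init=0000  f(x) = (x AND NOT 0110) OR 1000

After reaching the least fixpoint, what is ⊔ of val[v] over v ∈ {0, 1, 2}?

Trace (5 dequeues):
  [1] u=0 | in 0000 | out 1110 | prev 0110 | push {}
  [2] u=1 | in 1110 | out 0110 | prev 0000 | push {0}
  [3] u=2 | in 1110 | out 1000 | prev 0000 | push {1}
  [4] u=0 | in 1110 | out 1110 | ==
  [5] u=1 | in 1110 | out 0110 | ==

Converged values:
  [0] 1110
  [1] 0110
  [2] 1000

1110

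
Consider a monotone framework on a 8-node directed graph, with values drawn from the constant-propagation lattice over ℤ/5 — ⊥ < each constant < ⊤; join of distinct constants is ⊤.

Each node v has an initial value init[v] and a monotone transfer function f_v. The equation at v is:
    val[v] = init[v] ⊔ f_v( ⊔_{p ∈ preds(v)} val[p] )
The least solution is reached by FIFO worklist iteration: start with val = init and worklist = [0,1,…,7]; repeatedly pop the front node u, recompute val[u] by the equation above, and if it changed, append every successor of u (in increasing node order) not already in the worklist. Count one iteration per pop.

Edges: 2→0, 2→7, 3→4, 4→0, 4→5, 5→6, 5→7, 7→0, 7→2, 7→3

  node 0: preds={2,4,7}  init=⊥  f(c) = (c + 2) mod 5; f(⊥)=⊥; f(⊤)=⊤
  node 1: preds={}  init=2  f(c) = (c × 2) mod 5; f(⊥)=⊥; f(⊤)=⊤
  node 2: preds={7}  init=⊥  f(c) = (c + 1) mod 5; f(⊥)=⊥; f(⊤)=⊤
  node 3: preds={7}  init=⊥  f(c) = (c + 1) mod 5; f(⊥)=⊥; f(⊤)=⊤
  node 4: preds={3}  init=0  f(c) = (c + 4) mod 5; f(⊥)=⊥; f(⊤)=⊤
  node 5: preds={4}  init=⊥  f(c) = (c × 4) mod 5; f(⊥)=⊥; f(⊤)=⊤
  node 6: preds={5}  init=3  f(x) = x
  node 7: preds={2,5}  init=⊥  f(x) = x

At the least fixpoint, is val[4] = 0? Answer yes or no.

Trace (24 dequeues):
  [1] u=0 | in 0 | out 2 | prev ⊥ | push {}
  [2] u=1 | in ⊥ | out 2 | ==
  [3] u=2 | in ⊥ | out ⊥ | ==
  [4] u=3 | in ⊥ | out ⊥ | ==
  [5] u=4 | in ⊥ | out 0 | ==
  [6] u=5 | in 0 | out 0 | prev ⊥ | push {}
  [7] u=6 | in 0 | out ⊤ | prev 3 | push {}
  [8] u=7 | in 0 | out 0 | prev ⊥ | push {0,2,3}
  [9] u=0 | in 0 | out 2 | ==
  [10] u=2 | in 0 | out 1 | prev ⊥ | push {0,7}
  [11] u=3 | in 0 | out 1 | prev ⊥ | push {4}
  [12] u=0 | in ⊤ | out ⊤ | prev 2 | push {}
  [13] u=7 | in ⊤ | out ⊤ | prev 0 | push {0,2,3}
  [14] u=4 | in 1 | out 0 | ==
  [15] u=0 | in ⊤ | out ⊤ | ==
  [16] u=2 | in ⊤ | out ⊤ | prev 1 | push {0,7}
  [17] u=3 | in ⊤ | out ⊤ | prev 1 | push {4}
  [18] u=0 | in ⊤ | out ⊤ | ==
  [19] u=7 | in ⊤ | out ⊤ | ==
  [20] u=4 | in ⊤ | out ⊤ | prev 0 | push {0,5}
  [21] u=0 | in ⊤ | out ⊤ | ==
  [22] u=5 | in ⊤ | out ⊤ | prev 0 | push {6,7}
  [23] u=6 | in ⊤ | out ⊤ | ==
  [24] u=7 | in ⊤ | out ⊤ | ==

Converged values:
  [0] ⊤
  [1] 2
  [2] ⊤
  [3] ⊤
  [4] ⊤
  [5] ⊤
  [6] ⊤
  [7] ⊤

no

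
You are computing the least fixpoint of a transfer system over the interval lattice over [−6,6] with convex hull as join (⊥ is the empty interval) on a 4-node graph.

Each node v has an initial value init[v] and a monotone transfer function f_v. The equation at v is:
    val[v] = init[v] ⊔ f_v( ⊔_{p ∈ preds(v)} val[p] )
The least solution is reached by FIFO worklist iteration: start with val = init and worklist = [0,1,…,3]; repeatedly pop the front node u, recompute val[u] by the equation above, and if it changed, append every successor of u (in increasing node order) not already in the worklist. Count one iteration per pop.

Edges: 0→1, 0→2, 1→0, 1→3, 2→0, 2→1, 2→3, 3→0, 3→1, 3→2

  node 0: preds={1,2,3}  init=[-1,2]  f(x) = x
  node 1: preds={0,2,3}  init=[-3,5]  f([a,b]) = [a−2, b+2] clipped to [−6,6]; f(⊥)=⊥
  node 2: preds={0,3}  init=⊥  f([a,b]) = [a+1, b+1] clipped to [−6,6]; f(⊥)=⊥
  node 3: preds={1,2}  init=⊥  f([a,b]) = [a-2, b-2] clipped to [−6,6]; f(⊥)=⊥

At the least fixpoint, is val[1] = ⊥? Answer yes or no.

no

Trace (10 dequeues):
  [1] u=0 | in [-3,5] | out [-3,5] | prev [-1,2] | push {}
  [2] u=1 | in [-3,5] | out [-5,6] | prev [-3,5] | push {0}
  [3] u=2 | in [-3,5] | out [-2,6] | prev ⊥ | push {1}
  [4] u=3 | in [-5,6] | out [-6,4] | prev ⊥ | push {2}
  [5] u=0 | in [-6,6] | out [-6,6] | prev [-3,5] | push {}
  [6] u=1 | in [-6,6] | out [-6,6] | prev [-5,6] | push {0,3}
  [7] u=2 | in [-6,6] | out [-5,6] | prev [-2,6] | push {1}
  [8] u=0 | in [-6,6] | out [-6,6] | ==
  [9] u=3 | in [-6,6] | out [-6,4] | ==
  [10] u=1 | in [-6,6] | out [-6,6] | ==

Converged values:
  [0] [-6,6]
  [1] [-6,6]
  [2] [-5,6]
  [3] [-6,4]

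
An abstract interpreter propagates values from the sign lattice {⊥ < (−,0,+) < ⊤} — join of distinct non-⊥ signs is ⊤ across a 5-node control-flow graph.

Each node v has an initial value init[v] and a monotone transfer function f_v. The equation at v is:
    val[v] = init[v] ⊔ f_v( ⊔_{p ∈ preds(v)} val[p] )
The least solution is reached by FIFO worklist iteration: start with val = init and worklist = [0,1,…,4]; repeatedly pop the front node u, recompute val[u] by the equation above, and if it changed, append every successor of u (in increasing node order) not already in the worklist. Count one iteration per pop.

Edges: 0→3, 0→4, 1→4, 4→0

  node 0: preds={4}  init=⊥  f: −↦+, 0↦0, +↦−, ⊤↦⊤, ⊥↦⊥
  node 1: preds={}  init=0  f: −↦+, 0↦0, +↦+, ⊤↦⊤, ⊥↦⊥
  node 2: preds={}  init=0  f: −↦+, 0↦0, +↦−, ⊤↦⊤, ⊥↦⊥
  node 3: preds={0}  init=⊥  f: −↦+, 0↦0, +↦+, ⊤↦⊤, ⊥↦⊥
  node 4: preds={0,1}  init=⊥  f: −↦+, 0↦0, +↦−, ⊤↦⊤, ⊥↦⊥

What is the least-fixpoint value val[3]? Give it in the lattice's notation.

Worklist (8 pops):
  #1 pop 0: in=⊥ → ⊥ (no change)
  #2 pop 1: in=⊥ → 0 (no change)
  #3 pop 2: in=⊥ → 0 (no change)
  #4 pop 3: in=⊥ → ⊥ (no change)
  #5 pop 4: in=0 → 0 (was ⊥); enqueue [0]
  #6 pop 0: in=0 → 0 (was ⊥); enqueue [3,4]
  #7 pop 3: in=0 → 0 (was ⊥); enqueue []
  #8 pop 4: in=0 → 0 (no change)

Fixpoint:
  val[0] = 0
  val[1] = 0
  val[2] = 0
  val[3] = 0
  val[4] = 0

0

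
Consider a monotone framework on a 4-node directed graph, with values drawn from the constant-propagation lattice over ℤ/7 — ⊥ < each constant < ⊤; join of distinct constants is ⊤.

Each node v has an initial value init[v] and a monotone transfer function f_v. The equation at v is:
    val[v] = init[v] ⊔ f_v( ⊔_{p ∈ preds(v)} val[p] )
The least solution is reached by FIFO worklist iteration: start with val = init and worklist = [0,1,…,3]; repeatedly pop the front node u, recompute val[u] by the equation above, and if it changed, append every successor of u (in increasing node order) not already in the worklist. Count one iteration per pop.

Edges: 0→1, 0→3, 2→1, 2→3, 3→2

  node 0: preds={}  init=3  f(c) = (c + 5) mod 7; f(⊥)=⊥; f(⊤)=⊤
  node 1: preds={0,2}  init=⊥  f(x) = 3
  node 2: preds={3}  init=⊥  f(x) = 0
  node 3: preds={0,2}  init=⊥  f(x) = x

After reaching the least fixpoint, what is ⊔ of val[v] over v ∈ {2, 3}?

⊤

Iteration log — 6 steps:
  step 1. node 0  ⊔preds=⊥  new=3  stable
  step 2. node 1  ⊔preds=3  new=3  old=⊥  +wl: 
  step 3. node 2  ⊔preds=⊥  new=0  old=⊥  +wl: 1
  step 4. node 3  ⊔preds=⊤  new=⊤  old=⊥  +wl: 2
  step 5. node 1  ⊔preds=⊤  new=3  stable
  step 6. node 2  ⊔preds=⊤  new=0  stable

Least fixpoint reached:
  node 0: 3
  node 1: 3
  node 2: 0
  node 3: ⊤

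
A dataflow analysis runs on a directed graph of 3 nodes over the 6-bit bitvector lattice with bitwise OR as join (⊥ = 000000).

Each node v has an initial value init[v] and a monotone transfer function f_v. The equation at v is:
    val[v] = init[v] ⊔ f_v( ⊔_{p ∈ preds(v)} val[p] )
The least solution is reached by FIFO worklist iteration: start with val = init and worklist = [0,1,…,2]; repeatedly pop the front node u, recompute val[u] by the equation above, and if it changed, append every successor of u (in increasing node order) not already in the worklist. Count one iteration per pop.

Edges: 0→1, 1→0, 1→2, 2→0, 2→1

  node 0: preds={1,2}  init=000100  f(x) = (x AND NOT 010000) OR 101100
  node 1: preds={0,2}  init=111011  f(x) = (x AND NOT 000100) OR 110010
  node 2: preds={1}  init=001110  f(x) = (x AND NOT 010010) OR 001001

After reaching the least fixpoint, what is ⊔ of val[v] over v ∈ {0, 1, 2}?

Worklist (5 pops):
  #1 pop 0: in=111111 → 101111 (was 000100); enqueue []
  #2 pop 1: in=101111 → 111011 (no change)
  #3 pop 2: in=111011 → 101111 (was 001110); enqueue [0,1]
  #4 pop 0: in=111111 → 101111 (no change)
  #5 pop 1: in=101111 → 111011 (no change)

Fixpoint:
  val[0] = 101111
  val[1] = 111011
  val[2] = 101111

111111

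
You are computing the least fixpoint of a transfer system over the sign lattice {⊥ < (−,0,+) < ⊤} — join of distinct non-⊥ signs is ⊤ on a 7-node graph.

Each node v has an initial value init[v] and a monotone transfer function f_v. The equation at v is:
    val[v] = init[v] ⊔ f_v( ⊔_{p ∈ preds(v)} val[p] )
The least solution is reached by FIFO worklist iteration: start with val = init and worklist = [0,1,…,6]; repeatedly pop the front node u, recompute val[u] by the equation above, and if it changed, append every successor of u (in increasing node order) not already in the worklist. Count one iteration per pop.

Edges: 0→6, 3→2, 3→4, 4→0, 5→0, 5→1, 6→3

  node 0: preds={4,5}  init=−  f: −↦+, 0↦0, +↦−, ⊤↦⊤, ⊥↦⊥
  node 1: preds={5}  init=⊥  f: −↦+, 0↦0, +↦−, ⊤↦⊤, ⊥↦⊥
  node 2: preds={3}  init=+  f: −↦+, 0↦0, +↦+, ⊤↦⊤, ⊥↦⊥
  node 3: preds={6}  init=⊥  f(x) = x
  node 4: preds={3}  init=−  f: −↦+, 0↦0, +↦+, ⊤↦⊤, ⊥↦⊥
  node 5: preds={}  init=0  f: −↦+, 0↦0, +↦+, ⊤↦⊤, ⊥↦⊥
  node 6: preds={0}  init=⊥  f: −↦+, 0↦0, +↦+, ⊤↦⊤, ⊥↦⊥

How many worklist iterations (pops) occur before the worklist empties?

Worklist (11 pops):
  #1 pop 0: in=⊤ → ⊤ (was −); enqueue []
  #2 pop 1: in=0 → 0 (was ⊥); enqueue []
  #3 pop 2: in=⊥ → + (no change)
  #4 pop 3: in=⊥ → ⊥ (no change)
  #5 pop 4: in=⊥ → − (no change)
  #6 pop 5: in=⊥ → 0 (no change)
  #7 pop 6: in=⊤ → ⊤ (was ⊥); enqueue [3]
  #8 pop 3: in=⊤ → ⊤ (was ⊥); enqueue [2,4]
  #9 pop 2: in=⊤ → ⊤ (was +); enqueue []
  #10 pop 4: in=⊤ → ⊤ (was −); enqueue [0]
  #11 pop 0: in=⊤ → ⊤ (no change)

Fixpoint:
  val[0] = ⊤
  val[1] = 0
  val[2] = ⊤
  val[3] = ⊤
  val[4] = ⊤
  val[5] = 0
  val[6] = ⊤

11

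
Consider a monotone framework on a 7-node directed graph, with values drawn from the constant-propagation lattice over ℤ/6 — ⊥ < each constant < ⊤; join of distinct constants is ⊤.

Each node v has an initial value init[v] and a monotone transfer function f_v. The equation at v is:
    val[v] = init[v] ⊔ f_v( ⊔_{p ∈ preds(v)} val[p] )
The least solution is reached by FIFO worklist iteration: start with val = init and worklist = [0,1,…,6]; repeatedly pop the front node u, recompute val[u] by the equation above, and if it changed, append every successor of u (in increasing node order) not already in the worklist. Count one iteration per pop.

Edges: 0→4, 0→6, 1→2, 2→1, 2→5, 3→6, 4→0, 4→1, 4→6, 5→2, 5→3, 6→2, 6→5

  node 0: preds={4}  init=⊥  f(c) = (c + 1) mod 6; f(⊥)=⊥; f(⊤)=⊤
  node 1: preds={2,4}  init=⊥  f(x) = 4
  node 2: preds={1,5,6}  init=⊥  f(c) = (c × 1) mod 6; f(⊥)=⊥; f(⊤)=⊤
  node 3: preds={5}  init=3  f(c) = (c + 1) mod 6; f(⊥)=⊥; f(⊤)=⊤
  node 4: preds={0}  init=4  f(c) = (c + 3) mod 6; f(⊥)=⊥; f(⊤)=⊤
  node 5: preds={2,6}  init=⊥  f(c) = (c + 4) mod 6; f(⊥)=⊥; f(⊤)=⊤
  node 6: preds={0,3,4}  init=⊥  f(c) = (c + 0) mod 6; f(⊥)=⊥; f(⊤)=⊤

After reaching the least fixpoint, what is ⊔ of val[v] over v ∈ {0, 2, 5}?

Worklist (18 pops):
  #1 pop 0: in=4 → 5 (was ⊥); enqueue []
  #2 pop 1: in=4 → 4 (was ⊥); enqueue []
  #3 pop 2: in=4 → 4 (was ⊥); enqueue [1]
  #4 pop 3: in=⊥ → 3 (no change)
  #5 pop 4: in=5 → ⊤ (was 4); enqueue [0]
  #6 pop 5: in=4 → 2 (was ⊥); enqueue [2,3]
  #7 pop 6: in=⊤ → ⊤ (was ⊥); enqueue [5]
  #8 pop 1: in=⊤ → 4 (no change)
  #9 pop 0: in=⊤ → ⊤ (was 5); enqueue [4,6]
  #10 pop 2: in=⊤ → ⊤ (was 4); enqueue [1]
  #11 pop 3: in=2 → 3 (no change)
  #12 pop 5: in=⊤ → ⊤ (was 2); enqueue [2,3]
  #13 pop 4: in=⊤ → ⊤ (no change)
  #14 pop 6: in=⊤ → ⊤ (no change)
  #15 pop 1: in=⊤ → 4 (no change)
  #16 pop 2: in=⊤ → ⊤ (no change)
  #17 pop 3: in=⊤ → ⊤ (was 3); enqueue [6]
  #18 pop 6: in=⊤ → ⊤ (no change)

Fixpoint:
  val[0] = ⊤
  val[1] = 4
  val[2] = ⊤
  val[3] = ⊤
  val[4] = ⊤
  val[5] = ⊤
  val[6] = ⊤

⊤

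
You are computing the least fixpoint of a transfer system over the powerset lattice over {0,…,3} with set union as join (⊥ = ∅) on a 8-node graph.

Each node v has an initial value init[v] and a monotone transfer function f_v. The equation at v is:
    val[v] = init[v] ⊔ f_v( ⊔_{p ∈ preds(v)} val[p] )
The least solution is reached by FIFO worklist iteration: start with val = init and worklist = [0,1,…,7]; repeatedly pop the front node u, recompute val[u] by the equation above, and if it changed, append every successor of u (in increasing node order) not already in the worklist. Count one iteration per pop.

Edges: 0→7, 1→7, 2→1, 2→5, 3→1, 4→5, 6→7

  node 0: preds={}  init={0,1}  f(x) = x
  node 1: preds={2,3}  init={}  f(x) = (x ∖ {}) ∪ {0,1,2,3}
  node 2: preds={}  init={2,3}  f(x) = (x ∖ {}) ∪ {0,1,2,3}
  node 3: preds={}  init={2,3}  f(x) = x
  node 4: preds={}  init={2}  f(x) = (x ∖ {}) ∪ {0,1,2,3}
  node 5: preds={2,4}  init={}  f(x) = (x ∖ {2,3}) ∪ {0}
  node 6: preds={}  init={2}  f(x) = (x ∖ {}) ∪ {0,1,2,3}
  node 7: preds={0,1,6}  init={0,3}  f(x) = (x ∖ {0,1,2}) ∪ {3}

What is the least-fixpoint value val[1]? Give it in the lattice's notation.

Worklist (9 pops):
  #1 pop 0: in={} → {0,1} (no change)
  #2 pop 1: in={2,3} → {0,1,2,3} (was {}); enqueue []
  #3 pop 2: in={} → {0,1,2,3} (was {2,3}); enqueue [1]
  #4 pop 3: in={} → {2,3} (no change)
  #5 pop 4: in={} → {0,1,2,3} (was {2}); enqueue []
  #6 pop 5: in={0,1,2,3} → {0,1} (was {}); enqueue []
  #7 pop 6: in={} → {0,1,2,3} (was {2}); enqueue []
  #8 pop 7: in={0,1,2,3} → {0,3} (no change)
  #9 pop 1: in={0,1,2,3} → {0,1,2,3} (no change)

Fixpoint:
  val[0] = {0,1}
  val[1] = {0,1,2,3}
  val[2] = {0,1,2,3}
  val[3] = {2,3}
  val[4] = {0,1,2,3}
  val[5] = {0,1}
  val[6] = {0,1,2,3}
  val[7] = {0,3}

{0,1,2,3}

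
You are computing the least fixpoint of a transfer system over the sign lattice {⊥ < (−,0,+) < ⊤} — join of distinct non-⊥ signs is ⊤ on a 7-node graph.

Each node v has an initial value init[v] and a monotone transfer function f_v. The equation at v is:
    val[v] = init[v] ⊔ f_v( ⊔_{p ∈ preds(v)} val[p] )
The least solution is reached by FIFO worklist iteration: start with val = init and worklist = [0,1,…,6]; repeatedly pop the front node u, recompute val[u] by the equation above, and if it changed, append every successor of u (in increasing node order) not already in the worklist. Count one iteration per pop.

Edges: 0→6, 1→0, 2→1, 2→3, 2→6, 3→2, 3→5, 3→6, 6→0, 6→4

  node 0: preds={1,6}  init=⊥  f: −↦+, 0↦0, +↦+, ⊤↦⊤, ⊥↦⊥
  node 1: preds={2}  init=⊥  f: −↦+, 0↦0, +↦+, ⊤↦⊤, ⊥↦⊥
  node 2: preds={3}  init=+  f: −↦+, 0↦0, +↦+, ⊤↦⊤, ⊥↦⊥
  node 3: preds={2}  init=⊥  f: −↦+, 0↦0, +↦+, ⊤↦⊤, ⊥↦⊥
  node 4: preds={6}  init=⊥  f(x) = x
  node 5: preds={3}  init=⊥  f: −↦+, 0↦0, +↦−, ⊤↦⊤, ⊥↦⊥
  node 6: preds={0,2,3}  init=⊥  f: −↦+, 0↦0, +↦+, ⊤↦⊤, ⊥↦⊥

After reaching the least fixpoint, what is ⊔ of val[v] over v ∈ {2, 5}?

Trace (11 dequeues):
  [1] u=0 | in ⊥ | out ⊥ | ==
  [2] u=1 | in + | out + | prev ⊥ | push {0}
  [3] u=2 | in ⊥ | out + | ==
  [4] u=3 | in + | out + | prev ⊥ | push {2}
  [5] u=4 | in ⊥ | out ⊥ | ==
  [6] u=5 | in + | out − | prev ⊥ | push {}
  [7] u=6 | in + | out + | prev ⊥ | push {4}
  [8] u=0 | in + | out + | prev ⊥ | push {6}
  [9] u=2 | in + | out + | ==
  [10] u=4 | in + | out + | prev ⊥ | push {}
  [11] u=6 | in + | out + | ==

Converged values:
  [0] +
  [1] +
  [2] +
  [3] +
  [4] +
  [5] −
  [6] +

⊤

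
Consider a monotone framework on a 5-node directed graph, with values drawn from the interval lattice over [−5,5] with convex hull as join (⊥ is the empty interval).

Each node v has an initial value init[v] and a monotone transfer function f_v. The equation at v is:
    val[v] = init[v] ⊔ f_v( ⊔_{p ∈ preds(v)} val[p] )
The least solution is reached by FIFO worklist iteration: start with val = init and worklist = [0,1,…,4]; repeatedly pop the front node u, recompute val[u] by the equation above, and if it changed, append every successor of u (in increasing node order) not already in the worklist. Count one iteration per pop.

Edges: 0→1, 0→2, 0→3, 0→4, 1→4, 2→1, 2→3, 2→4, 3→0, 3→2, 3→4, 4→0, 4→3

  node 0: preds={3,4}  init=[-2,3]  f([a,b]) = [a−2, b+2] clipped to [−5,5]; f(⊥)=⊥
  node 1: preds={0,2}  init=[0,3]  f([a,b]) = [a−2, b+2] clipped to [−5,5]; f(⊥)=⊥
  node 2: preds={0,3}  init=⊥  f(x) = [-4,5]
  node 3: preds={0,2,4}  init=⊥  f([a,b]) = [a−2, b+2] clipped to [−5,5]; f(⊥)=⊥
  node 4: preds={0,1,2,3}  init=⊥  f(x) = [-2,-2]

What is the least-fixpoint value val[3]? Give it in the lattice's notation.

[-5,5]

Worklist (11 pops):
  #1 pop 0: in=⊥ → [-2,3] (no change)
  #2 pop 1: in=[-2,3] → [-4,5] (was [0,3]); enqueue []
  #3 pop 2: in=[-2,3] → [-4,5] (was ⊥); enqueue [1]
  #4 pop 3: in=[-4,5] → [-5,5] (was ⊥); enqueue [0,2]
  #5 pop 4: in=[-5,5] → [-2,-2] (was ⊥); enqueue [3]
  #6 pop 1: in=[-4,5] → [-5,5] (was [-4,5]); enqueue [4]
  #7 pop 0: in=[-5,5] → [-5,5] (was [-2,3]); enqueue [1]
  #8 pop 2: in=[-5,5] → [-4,5] (no change)
  #9 pop 3: in=[-5,5] → [-5,5] (no change)
  #10 pop 4: in=[-5,5] → [-2,-2] (no change)
  #11 pop 1: in=[-5,5] → [-5,5] (no change)

Fixpoint:
  val[0] = [-5,5]
  val[1] = [-5,5]
  val[2] = [-4,5]
  val[3] = [-5,5]
  val[4] = [-2,-2]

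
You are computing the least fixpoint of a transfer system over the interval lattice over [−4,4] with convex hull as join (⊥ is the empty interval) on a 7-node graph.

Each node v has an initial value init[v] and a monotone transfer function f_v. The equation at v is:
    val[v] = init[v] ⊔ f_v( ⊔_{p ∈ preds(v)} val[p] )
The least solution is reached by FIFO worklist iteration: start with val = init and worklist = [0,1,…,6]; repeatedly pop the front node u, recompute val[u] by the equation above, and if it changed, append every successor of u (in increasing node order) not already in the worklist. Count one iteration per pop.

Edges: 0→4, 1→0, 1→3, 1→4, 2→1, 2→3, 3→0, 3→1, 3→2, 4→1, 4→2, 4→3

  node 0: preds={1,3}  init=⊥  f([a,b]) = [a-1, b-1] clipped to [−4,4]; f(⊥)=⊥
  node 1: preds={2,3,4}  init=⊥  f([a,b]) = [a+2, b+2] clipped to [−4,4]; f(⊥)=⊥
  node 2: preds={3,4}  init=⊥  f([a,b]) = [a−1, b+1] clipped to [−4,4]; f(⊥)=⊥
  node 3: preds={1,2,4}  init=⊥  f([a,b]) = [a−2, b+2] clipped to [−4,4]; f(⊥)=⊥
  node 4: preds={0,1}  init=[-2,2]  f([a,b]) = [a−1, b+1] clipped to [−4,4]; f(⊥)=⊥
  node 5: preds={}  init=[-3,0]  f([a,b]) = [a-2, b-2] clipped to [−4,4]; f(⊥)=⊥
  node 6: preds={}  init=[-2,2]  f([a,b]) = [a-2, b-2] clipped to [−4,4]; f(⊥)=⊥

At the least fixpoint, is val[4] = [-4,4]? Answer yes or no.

Worklist (16 pops):
  #1 pop 0: in=⊥ → ⊥ (no change)
  #2 pop 1: in=[-2,2] → [0,4] (was ⊥); enqueue [0]
  #3 pop 2: in=[-2,2] → [-3,3] (was ⊥); enqueue [1]
  #4 pop 3: in=[-3,4] → [-4,4] (was ⊥); enqueue [2]
  #5 pop 4: in=[0,4] → [-2,4] (was [-2,2]); enqueue [3]
  #6 pop 5: in=⊥ → [-3,0] (no change)
  #7 pop 6: in=⊥ → [-2,2] (no change)
  #8 pop 0: in=[-4,4] → [-4,3] (was ⊥); enqueue [4]
  #9 pop 1: in=[-4,4] → [-2,4] (was [0,4]); enqueue [0]
  #10 pop 2: in=[-4,4] → [-4,4] (was [-3,3]); enqueue [1]
  #11 pop 3: in=[-4,4] → [-4,4] (no change)
  #12 pop 4: in=[-4,4] → [-4,4] (was [-2,4]); enqueue [2,3]
  #13 pop 0: in=[-4,4] → [-4,3] (no change)
  #14 pop 1: in=[-4,4] → [-2,4] (no change)
  #15 pop 2: in=[-4,4] → [-4,4] (no change)
  #16 pop 3: in=[-4,4] → [-4,4] (no change)

Fixpoint:
  val[0] = [-4,3]
  val[1] = [-2,4]
  val[2] = [-4,4]
  val[3] = [-4,4]
  val[4] = [-4,4]
  val[5] = [-3,0]
  val[6] = [-2,2]

yes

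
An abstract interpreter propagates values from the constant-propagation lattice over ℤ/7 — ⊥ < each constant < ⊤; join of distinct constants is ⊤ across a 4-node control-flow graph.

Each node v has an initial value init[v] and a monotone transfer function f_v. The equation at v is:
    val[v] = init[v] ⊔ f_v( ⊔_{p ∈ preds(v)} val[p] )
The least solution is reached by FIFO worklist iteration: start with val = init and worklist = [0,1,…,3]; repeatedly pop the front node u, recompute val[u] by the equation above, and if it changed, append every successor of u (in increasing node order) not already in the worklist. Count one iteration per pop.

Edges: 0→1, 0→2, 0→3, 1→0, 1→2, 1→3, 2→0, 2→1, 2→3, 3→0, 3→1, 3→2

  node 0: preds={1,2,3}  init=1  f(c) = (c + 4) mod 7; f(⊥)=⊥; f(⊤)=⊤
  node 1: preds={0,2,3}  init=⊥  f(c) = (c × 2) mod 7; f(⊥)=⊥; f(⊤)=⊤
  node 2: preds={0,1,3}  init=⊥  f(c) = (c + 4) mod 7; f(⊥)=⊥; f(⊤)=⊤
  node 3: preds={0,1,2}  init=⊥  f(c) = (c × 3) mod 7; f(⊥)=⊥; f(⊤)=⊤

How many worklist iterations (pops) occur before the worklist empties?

Trace (9 dequeues):
  [1] u=0 | in ⊥ | out 1 | ==
  [2] u=1 | in 1 | out 2 | prev ⊥ | push {0}
  [3] u=2 | in ⊤ | out ⊤ | prev ⊥ | push {1}
  [4] u=3 | in ⊤ | out ⊤ | prev ⊥ | push {2}
  [5] u=0 | in ⊤ | out ⊤ | prev 1 | push {3}
  [6] u=1 | in ⊤ | out ⊤ | prev 2 | push {0}
  [7] u=2 | in ⊤ | out ⊤ | ==
  [8] u=3 | in ⊤ | out ⊤ | ==
  [9] u=0 | in ⊤ | out ⊤ | ==

Converged values:
  [0] ⊤
  [1] ⊤
  [2] ⊤
  [3] ⊤

9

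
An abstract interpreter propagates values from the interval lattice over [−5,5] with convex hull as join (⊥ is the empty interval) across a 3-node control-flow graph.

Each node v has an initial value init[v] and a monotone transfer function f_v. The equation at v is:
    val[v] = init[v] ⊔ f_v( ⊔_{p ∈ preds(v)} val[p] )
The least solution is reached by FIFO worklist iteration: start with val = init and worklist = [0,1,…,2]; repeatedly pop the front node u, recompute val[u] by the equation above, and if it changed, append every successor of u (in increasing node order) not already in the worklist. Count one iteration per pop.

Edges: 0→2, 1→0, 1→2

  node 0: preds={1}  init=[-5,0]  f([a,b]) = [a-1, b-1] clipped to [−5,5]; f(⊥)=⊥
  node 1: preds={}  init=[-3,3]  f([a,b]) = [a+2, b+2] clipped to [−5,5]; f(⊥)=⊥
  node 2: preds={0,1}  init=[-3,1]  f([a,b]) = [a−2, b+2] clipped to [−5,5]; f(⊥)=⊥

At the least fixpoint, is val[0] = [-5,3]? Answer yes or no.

no

Trace (3 dequeues):
  [1] u=0 | in [-3,3] | out [-5,2] | prev [-5,0] | push {}
  [2] u=1 | in ⊥ | out [-3,3] | ==
  [3] u=2 | in [-5,3] | out [-5,5] | prev [-3,1] | push {}

Converged values:
  [0] [-5,2]
  [1] [-3,3]
  [2] [-5,5]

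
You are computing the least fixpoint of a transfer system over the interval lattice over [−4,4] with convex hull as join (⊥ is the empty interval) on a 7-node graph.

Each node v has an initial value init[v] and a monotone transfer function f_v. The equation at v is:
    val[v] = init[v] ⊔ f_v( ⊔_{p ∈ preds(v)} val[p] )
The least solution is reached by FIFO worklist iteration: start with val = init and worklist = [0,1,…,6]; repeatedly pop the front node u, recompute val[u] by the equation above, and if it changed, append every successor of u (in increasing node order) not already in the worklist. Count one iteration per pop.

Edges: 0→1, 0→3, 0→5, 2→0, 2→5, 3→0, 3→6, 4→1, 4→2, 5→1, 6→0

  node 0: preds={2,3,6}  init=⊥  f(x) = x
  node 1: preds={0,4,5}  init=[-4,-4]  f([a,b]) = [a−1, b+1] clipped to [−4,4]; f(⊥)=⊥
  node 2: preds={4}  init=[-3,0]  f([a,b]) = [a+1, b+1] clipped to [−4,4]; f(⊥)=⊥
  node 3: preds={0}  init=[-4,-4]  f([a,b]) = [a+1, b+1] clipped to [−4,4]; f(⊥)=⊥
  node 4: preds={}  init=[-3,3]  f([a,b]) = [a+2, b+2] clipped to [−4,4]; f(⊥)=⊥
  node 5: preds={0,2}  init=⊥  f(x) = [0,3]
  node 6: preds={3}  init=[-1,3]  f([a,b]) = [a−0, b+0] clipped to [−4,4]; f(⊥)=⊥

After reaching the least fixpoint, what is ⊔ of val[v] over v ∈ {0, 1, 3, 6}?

[-4,4]

Worklist (11 pops):
  #1 pop 0: in=[-4,3] → [-4,3] (was ⊥); enqueue []
  #2 pop 1: in=[-4,3] → [-4,4] (was [-4,-4]); enqueue []
  #3 pop 2: in=[-3,3] → [-3,4] (was [-3,0]); enqueue [0]
  #4 pop 3: in=[-4,3] → [-4,4] (was [-4,-4]); enqueue []
  #5 pop 4: in=⊥ → [-3,3] (no change)
  #6 pop 5: in=[-4,4] → [0,3] (was ⊥); enqueue [1]
  #7 pop 6: in=[-4,4] → [-4,4] (was [-1,3]); enqueue []
  #8 pop 0: in=[-4,4] → [-4,4] (was [-4,3]); enqueue [3,5]
  #9 pop 1: in=[-4,4] → [-4,4] (no change)
  #10 pop 3: in=[-4,4] → [-4,4] (no change)
  #11 pop 5: in=[-4,4] → [0,3] (no change)

Fixpoint:
  val[0] = [-4,4]
  val[1] = [-4,4]
  val[2] = [-3,4]
  val[3] = [-4,4]
  val[4] = [-3,3]
  val[5] = [0,3]
  val[6] = [-4,4]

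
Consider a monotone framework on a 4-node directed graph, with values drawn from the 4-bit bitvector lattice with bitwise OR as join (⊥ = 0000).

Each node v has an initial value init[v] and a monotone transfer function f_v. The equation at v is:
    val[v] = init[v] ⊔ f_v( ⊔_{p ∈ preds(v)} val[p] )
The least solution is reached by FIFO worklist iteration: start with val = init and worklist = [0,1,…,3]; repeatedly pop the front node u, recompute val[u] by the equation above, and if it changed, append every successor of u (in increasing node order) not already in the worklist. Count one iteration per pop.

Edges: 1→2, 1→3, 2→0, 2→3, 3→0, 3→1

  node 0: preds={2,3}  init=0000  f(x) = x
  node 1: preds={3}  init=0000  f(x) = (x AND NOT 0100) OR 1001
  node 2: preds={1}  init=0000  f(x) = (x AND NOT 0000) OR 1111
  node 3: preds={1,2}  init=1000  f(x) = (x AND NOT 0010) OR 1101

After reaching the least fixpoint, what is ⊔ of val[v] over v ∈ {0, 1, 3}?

Worklist (6 pops):
  #1 pop 0: in=1000 → 1000 (was 0000); enqueue []
  #2 pop 1: in=1000 → 1001 (was 0000); enqueue []
  #3 pop 2: in=1001 → 1111 (was 0000); enqueue [0]
  #4 pop 3: in=1111 → 1101 (was 1000); enqueue [1]
  #5 pop 0: in=1111 → 1111 (was 1000); enqueue []
  #6 pop 1: in=1101 → 1001 (no change)

Fixpoint:
  val[0] = 1111
  val[1] = 1001
  val[2] = 1111
  val[3] = 1101

1111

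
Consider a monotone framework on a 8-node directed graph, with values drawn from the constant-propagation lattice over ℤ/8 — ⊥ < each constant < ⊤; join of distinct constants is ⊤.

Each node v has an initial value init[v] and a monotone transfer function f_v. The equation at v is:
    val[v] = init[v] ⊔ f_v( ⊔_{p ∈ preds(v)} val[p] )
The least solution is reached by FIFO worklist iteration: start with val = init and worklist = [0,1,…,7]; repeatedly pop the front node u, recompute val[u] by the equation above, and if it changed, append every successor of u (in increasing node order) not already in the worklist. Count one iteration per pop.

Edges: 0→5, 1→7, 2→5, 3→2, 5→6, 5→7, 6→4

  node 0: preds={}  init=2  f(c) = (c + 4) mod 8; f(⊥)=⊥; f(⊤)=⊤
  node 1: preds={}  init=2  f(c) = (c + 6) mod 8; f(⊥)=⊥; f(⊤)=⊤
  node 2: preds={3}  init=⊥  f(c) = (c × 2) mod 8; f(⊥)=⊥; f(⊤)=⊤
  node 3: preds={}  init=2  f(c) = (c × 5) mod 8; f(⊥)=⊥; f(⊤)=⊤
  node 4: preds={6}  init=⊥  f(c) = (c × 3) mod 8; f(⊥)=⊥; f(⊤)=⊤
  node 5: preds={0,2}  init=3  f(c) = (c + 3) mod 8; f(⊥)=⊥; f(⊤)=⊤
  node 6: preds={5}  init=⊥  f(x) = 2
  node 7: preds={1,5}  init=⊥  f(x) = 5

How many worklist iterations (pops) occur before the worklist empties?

9

Worklist (9 pops):
  #1 pop 0: in=⊥ → 2 (no change)
  #2 pop 1: in=⊥ → 2 (no change)
  #3 pop 2: in=2 → 4 (was ⊥); enqueue []
  #4 pop 3: in=⊥ → 2 (no change)
  #5 pop 4: in=⊥ → ⊥ (no change)
  #6 pop 5: in=⊤ → ⊤ (was 3); enqueue []
  #7 pop 6: in=⊤ → 2 (was ⊥); enqueue [4]
  #8 pop 7: in=⊤ → 5 (was ⊥); enqueue []
  #9 pop 4: in=2 → 6 (was ⊥); enqueue []

Fixpoint:
  val[0] = 2
  val[1] = 2
  val[2] = 4
  val[3] = 2
  val[4] = 6
  val[5] = ⊤
  val[6] = 2
  val[7] = 5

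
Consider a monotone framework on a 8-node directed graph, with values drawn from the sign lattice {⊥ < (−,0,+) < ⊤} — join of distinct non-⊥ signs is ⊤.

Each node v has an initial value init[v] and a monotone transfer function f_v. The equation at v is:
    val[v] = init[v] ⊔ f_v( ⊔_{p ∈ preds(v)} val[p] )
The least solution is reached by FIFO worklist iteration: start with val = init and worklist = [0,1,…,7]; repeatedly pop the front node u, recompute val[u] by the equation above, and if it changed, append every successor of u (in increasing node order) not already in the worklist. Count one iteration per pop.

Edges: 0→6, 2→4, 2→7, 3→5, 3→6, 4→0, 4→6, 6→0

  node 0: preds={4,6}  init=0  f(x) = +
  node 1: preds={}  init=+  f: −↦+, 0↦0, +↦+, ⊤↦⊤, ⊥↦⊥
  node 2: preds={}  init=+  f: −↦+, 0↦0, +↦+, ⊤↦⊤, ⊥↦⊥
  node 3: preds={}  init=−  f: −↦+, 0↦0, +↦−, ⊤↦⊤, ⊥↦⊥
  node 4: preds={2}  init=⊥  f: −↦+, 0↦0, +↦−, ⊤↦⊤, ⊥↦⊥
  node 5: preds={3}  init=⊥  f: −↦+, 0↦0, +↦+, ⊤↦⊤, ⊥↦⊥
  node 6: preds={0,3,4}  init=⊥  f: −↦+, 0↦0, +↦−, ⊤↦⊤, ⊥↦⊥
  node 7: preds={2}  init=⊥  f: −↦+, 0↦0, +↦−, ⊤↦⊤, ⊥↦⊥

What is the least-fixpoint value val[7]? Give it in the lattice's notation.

Iteration log — 9 steps:
  step 1. node 0  ⊔preds=⊥  new=⊤  old=0  +wl: 
  step 2. node 1  ⊔preds=⊥  new=+  stable
  step 3. node 2  ⊔preds=⊥  new=+  stable
  step 4. node 3  ⊔preds=⊥  new=−  stable
  step 5. node 4  ⊔preds=+  new=−  old=⊥  +wl: 0
  step 6. node 5  ⊔preds=−  new=+  old=⊥  +wl: 
  step 7. node 6  ⊔preds=⊤  new=⊤  old=⊥  +wl: 
  step 8. node 7  ⊔preds=+  new=−  old=⊥  +wl: 
  step 9. node 0  ⊔preds=⊤  new=⊤  stable

Least fixpoint reached:
  node 0: ⊤
  node 1: +
  node 2: +
  node 3: −
  node 4: −
  node 5: +
  node 6: ⊤
  node 7: −

−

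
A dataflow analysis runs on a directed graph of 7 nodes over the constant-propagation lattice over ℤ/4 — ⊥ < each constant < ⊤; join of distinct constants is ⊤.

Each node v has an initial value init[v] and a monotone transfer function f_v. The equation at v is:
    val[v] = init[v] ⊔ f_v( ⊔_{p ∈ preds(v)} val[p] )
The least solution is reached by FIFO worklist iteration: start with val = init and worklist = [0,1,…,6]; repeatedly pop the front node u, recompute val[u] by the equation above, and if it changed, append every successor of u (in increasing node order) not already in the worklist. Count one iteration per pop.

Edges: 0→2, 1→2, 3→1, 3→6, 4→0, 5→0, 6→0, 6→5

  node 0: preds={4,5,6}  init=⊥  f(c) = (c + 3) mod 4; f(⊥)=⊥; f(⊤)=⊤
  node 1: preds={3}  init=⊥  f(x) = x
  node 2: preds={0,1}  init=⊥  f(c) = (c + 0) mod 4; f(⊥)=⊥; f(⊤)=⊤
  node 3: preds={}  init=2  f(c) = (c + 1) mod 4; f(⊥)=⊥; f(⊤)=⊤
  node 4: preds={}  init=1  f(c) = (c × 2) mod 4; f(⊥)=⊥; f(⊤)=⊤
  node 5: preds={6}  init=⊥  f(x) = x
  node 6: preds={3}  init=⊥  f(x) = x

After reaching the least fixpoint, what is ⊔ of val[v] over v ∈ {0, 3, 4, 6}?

Trace (11 dequeues):
  [1] u=0 | in 1 | out 0 | prev ⊥ | push {}
  [2] u=1 | in 2 | out 2 | prev ⊥ | push {}
  [3] u=2 | in ⊤ | out ⊤ | prev ⊥ | push {}
  [4] u=3 | in ⊥ | out 2 | ==
  [5] u=4 | in ⊥ | out 1 | ==
  [6] u=5 | in ⊥ | out ⊥ | ==
  [7] u=6 | in 2 | out 2 | prev ⊥ | push {0,5}
  [8] u=0 | in ⊤ | out ⊤ | prev 0 | push {2}
  [9] u=5 | in 2 | out 2 | prev ⊥ | push {0}
  [10] u=2 | in ⊤ | out ⊤ | ==
  [11] u=0 | in ⊤ | out ⊤ | ==

Converged values:
  [0] ⊤
  [1] 2
  [2] ⊤
  [3] 2
  [4] 1
  [5] 2
  [6] 2

⊤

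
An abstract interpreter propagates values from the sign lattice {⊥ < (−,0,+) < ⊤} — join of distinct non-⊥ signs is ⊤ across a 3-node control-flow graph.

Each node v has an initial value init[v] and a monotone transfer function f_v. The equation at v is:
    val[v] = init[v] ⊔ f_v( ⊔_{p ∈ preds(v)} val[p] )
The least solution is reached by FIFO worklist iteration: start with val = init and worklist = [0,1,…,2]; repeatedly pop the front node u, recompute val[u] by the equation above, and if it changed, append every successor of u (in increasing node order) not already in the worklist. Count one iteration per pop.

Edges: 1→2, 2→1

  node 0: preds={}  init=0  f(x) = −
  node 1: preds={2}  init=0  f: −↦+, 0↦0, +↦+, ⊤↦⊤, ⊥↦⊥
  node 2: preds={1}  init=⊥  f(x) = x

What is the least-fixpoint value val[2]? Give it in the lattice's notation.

Iteration log — 4 steps:
  step 1. node 0  ⊔preds=⊥  new=⊤  old=0  +wl: 
  step 2. node 1  ⊔preds=⊥  new=0  stable
  step 3. node 2  ⊔preds=0  new=0  old=⊥  +wl: 1
  step 4. node 1  ⊔preds=0  new=0  stable

Least fixpoint reached:
  node 0: ⊤
  node 1: 0
  node 2: 0

0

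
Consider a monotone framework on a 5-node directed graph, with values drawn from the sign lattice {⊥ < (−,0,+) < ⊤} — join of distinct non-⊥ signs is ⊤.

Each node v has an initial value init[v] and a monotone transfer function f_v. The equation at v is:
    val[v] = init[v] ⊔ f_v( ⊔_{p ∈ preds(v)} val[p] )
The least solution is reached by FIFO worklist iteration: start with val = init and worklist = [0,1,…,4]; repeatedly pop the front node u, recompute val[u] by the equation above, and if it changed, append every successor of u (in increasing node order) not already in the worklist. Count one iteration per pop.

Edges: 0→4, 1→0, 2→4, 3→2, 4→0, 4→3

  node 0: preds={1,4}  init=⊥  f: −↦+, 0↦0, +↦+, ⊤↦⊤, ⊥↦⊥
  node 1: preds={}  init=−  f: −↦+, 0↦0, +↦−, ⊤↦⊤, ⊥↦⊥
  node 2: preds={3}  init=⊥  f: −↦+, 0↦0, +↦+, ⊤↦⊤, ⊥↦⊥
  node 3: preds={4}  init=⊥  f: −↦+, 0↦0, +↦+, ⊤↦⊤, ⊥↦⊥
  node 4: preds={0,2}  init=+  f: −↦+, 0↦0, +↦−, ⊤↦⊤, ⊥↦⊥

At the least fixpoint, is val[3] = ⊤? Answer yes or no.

yes

Iteration log — 11 steps:
  step 1. node 0  ⊔preds=⊤  new=⊤  old=⊥  +wl: 
  step 2. node 1  ⊔preds=⊥  new=−  stable
  step 3. node 2  ⊔preds=⊥  new=⊥  stable
  step 4. node 3  ⊔preds=+  new=+  old=⊥  +wl: 2
  step 5. node 4  ⊔preds=⊤  new=⊤  old=+  +wl: 0,3
  step 6. node 2  ⊔preds=+  new=+  old=⊥  +wl: 4
  step 7. node 0  ⊔preds=⊤  new=⊤  stable
  step 8. node 3  ⊔preds=⊤  new=⊤  old=+  +wl: 2
  step 9. node 4  ⊔preds=⊤  new=⊤  stable
  step 10. node 2  ⊔preds=⊤  new=⊤  old=+  +wl: 4
  step 11. node 4  ⊔preds=⊤  new=⊤  stable

Least fixpoint reached:
  node 0: ⊤
  node 1: −
  node 2: ⊤
  node 3: ⊤
  node 4: ⊤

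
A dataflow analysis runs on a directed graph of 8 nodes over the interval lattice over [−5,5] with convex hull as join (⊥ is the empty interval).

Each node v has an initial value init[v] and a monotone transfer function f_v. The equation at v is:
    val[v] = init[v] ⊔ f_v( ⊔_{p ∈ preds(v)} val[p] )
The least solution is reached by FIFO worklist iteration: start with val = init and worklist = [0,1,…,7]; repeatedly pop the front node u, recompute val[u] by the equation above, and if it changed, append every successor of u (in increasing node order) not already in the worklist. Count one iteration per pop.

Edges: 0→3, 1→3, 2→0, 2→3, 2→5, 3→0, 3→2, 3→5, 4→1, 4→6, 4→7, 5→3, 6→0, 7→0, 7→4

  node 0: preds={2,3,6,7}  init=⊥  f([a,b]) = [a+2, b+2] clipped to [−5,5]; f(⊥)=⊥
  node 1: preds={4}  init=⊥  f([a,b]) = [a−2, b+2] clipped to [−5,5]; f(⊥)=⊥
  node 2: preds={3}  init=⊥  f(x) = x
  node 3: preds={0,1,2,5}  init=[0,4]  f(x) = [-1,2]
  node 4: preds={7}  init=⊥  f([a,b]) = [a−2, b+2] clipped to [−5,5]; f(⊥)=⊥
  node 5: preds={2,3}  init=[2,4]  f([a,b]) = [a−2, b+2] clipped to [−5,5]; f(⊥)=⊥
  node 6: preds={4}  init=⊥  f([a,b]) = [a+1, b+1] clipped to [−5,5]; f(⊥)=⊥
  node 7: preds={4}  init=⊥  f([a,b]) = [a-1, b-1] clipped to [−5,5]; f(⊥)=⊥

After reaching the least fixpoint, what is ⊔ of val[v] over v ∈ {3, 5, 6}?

[-3,5]

Worklist (13 pops):
  #1 pop 0: in=[0,4] → [2,5] (was ⊥); enqueue []
  #2 pop 1: in=⊥ → ⊥ (no change)
  #3 pop 2: in=[0,4] → [0,4] (was ⊥); enqueue [0]
  #4 pop 3: in=[0,5] → [-1,4] (was [0,4]); enqueue [2]
  #5 pop 4: in=⊥ → ⊥ (no change)
  #6 pop 5: in=[-1,4] → [-3,5] (was [2,4]); enqueue [3]
  #7 pop 6: in=⊥ → ⊥ (no change)
  #8 pop 7: in=⊥ → ⊥ (no change)
  #9 pop 0: in=[-1,4] → [1,5] (was [2,5]); enqueue []
  #10 pop 2: in=[-1,4] → [-1,4] (was [0,4]); enqueue [0,5]
  #11 pop 3: in=[-3,5] → [-1,4] (no change)
  #12 pop 0: in=[-1,4] → [1,5] (no change)
  #13 pop 5: in=[-1,4] → [-3,5] (no change)

Fixpoint:
  val[0] = [1,5]
  val[1] = ⊥
  val[2] = [-1,4]
  val[3] = [-1,4]
  val[4] = ⊥
  val[5] = [-3,5]
  val[6] = ⊥
  val[7] = ⊥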